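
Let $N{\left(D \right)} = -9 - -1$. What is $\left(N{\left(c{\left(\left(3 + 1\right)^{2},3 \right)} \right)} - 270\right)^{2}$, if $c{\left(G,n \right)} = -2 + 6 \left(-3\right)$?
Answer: $77284$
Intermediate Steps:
$c{\left(G,n \right)} = -20$ ($c{\left(G,n \right)} = -2 - 18 = -20$)
$N{\left(D \right)} = -8$ ($N{\left(D \right)} = -9 + 1 = -8$)
$\left(N{\left(c{\left(\left(3 + 1\right)^{2},3 \right)} \right)} - 270\right)^{2} = \left(-8 - 270\right)^{2} = \left(-278\right)^{2} = 77284$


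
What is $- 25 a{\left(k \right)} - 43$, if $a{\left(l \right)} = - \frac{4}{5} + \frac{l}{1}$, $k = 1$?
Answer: $-48$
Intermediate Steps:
$a{\left(l \right)} = - \frac{4}{5} + l$ ($a{\left(l \right)} = \left(-4\right) \frac{1}{5} + l 1 = - \frac{4}{5} + l$)
$- 25 a{\left(k \right)} - 43 = - 25 \left(- \frac{4}{5} + 1\right) - 43 = \left(-25\right) \frac{1}{5} - 43 = -5 - 43 = -48$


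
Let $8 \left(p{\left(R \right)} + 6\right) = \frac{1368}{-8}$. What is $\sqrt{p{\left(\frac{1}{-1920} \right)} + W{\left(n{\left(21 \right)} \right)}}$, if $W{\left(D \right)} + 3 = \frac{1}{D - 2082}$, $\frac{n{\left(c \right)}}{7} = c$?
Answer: $\frac{i \sqrt{202191590}}{2580} \approx 5.5114 i$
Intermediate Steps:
$n{\left(c \right)} = 7 c$
$W{\left(D \right)} = -3 + \frac{1}{-2082 + D}$ ($W{\left(D \right)} = -3 + \frac{1}{D - 2082} = -3 + \frac{1}{-2082 + D}$)
$p{\left(R \right)} = - \frac{219}{8}$ ($p{\left(R \right)} = -6 + \frac{1368 \frac{1}{-8}}{8} = -6 + \frac{1368 \left(- \frac{1}{8}\right)}{8} = -6 + \frac{1}{8} \left(-171\right) = -6 - \frac{171}{8} = - \frac{219}{8}$)
$\sqrt{p{\left(\frac{1}{-1920} \right)} + W{\left(n{\left(21 \right)} \right)}} = \sqrt{- \frac{219}{8} + \frac{6247 - 3 \cdot 7 \cdot 21}{-2082 + 7 \cdot 21}} = \sqrt{- \frac{219}{8} + \frac{6247 - 441}{-2082 + 147}} = \sqrt{- \frac{219}{8} + \frac{6247 - 441}{-1935}} = \sqrt{- \frac{219}{8} - \frac{5806}{1935}} = \sqrt{- \frac{470213}{15480}} = \frac{i \sqrt{202191590}}{2580}$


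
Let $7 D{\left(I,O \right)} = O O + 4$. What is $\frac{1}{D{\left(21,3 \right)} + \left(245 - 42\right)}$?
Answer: $\frac{7}{1434} \approx 0.0048814$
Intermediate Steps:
$D{\left(I,O \right)} = \frac{4}{7} + \frac{O^{2}}{7}$ ($D{\left(I,O \right)} = \frac{O O + 4}{7} = \frac{O^{2} + 4}{7} = \frac{4 + O^{2}}{7} = \frac{4}{7} + \frac{O^{2}}{7}$)
$\frac{1}{D{\left(21,3 \right)} + \left(245 - 42\right)} = \frac{1}{\left(\frac{4}{7} + \frac{3^{2}}{7}\right) + \left(245 - 42\right)} = \frac{1}{\left(\frac{4}{7} + \frac{1}{7} \cdot 9\right) + \left(245 - 42\right)} = \frac{1}{\left(\frac{4}{7} + \frac{9}{7}\right) + 203} = \frac{1}{\frac{13}{7} + 203} = \frac{1}{\frac{1434}{7}} = \frac{7}{1434}$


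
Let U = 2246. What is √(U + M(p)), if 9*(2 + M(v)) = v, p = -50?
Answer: √20146/3 ≈ 47.312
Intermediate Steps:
M(v) = -2 + v/9
√(U + M(p)) = √(2246 + (-2 + (⅑)*(-50))) = √(2246 + (-2 - 50/9)) = √(2246 - 68/9) = √(20146/9) = √20146/3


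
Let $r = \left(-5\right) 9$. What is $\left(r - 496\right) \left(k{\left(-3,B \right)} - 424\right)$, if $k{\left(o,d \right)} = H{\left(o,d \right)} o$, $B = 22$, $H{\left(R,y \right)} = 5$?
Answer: $237499$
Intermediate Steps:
$r = -45$
$k{\left(o,d \right)} = 5 o$
$\left(r - 496\right) \left(k{\left(-3,B \right)} - 424\right) = \left(-45 - 496\right) \left(5 \left(-3\right) - 424\right) = - 541 \left(-15 - 424\right) = \left(-541\right) \left(-439\right) = 237499$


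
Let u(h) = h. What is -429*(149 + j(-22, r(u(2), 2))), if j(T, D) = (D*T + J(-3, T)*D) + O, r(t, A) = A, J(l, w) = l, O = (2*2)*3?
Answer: -47619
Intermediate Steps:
O = 12 (O = 4*3 = 12)
j(T, D) = 12 - 3*D + D*T (j(T, D) = (D*T - 3*D) + 12 = (-3*D + D*T) + 12 = 12 - 3*D + D*T)
-429*(149 + j(-22, r(u(2), 2))) = -429*(149 + (12 - 3*2 + 2*(-22))) = -429*(149 + (12 - 6 - 44)) = -429*(149 - 38) = -429*111 = -47619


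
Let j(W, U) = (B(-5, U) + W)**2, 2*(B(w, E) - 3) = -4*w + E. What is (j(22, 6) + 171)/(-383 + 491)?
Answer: 1615/108 ≈ 14.954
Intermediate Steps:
B(w, E) = 3 + E/2 - 2*w (B(w, E) = 3 + (-4*w + E)/2 = 3 + (E - 4*w)/2 = 3 + (E/2 - 2*w) = 3 + E/2 - 2*w)
j(W, U) = (13 + W + U/2)**2 (j(W, U) = ((3 + U/2 - 2*(-5)) + W)**2 = ((3 + U/2 + 10) + W)**2 = ((13 + U/2) + W)**2 = (13 + W + U/2)**2)
(j(22, 6) + 171)/(-383 + 491) = ((26 + 6 + 2*22)**2/4 + 171)/(-383 + 491) = ((26 + 6 + 44)**2/4 + 171)/108 = ((1/4)*76**2 + 171)*(1/108) = ((1/4)*5776 + 171)*(1/108) = (1444 + 171)*(1/108) = 1615*(1/108) = 1615/108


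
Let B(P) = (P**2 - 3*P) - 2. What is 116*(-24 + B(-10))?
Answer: 12064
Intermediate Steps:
B(P) = -2 + P**2 - 3*P
116*(-24 + B(-10)) = 116*(-24 + (-2 + (-10)**2 - 3*(-10))) = 116*(-24 + (-2 + 100 + 30)) = 116*(-24 + 128) = 116*104 = 12064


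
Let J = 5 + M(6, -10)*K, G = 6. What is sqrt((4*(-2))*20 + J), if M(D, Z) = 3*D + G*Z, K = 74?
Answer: I*sqrt(3263) ≈ 57.123*I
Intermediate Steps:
M(D, Z) = 3*D + 6*Z
J = -3103 (J = 5 + (3*6 + 6*(-10))*74 = 5 + (18 - 60)*74 = 5 - 42*74 = 5 - 3108 = -3103)
sqrt((4*(-2))*20 + J) = sqrt((4*(-2))*20 - 3103) = sqrt(-8*20 - 3103) = sqrt(-160 - 3103) = sqrt(-3263) = I*sqrt(3263)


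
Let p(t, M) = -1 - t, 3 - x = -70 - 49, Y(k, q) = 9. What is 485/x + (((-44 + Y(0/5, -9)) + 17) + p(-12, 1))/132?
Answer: 31583/8052 ≈ 3.9224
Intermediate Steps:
x = 122 (x = 3 - (-70 - 49) = 3 - 1*(-119) = 3 + 119 = 122)
485/x + (((-44 + Y(0/5, -9)) + 17) + p(-12, 1))/132 = 485/122 + (((-44 + 9) + 17) + (-1 - 1*(-12)))/132 = 485*(1/122) + ((-35 + 17) + (-1 + 12))*(1/132) = 485/122 + (-18 + 11)*(1/132) = 485/122 - 7*1/132 = 485/122 - 7/132 = 31583/8052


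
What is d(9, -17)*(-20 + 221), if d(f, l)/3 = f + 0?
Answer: 5427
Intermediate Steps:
d(f, l) = 3*f (d(f, l) = 3*(f + 0) = 3*f)
d(9, -17)*(-20 + 221) = (3*9)*(-20 + 221) = 27*201 = 5427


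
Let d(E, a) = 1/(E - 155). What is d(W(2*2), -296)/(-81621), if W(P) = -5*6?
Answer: 1/15099885 ≈ 6.6226e-8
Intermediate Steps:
W(P) = -30
d(E, a) = 1/(-155 + E)
d(W(2*2), -296)/(-81621) = 1/(-155 - 30*(-81621)) = -1/81621/(-185) = -1/185*(-1/81621) = 1/15099885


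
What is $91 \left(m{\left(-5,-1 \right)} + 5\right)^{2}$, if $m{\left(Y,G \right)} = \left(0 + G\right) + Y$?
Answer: $91$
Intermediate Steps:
$m{\left(Y,G \right)} = G + Y$
$91 \left(m{\left(-5,-1 \right)} + 5\right)^{2} = 91 \left(\left(-1 - 5\right) + 5\right)^{2} = 91 \left(-6 + 5\right)^{2} = 91 \left(-1\right)^{2} = 91 \cdot 1 = 91$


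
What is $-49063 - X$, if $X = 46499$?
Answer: $-95562$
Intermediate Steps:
$-49063 - X = -49063 - 46499 = -95562$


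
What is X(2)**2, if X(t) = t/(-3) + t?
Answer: 16/9 ≈ 1.7778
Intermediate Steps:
X(t) = 2*t/3 (X(t) = t*(-1/3) + t = -t/3 + t = 2*t/3)
X(2)**2 = ((2/3)*2)**2 = (4/3)**2 = 16/9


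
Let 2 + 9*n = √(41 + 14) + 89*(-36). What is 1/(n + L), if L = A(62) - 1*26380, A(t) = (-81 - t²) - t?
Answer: -829527/25485742342 - 3*√55/25485742342 ≈ -3.2550e-5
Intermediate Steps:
A(t) = -81 - t - t²
n = -3206/9 + √55/9 (n = -2/9 + (√(41 + 14) + 89*(-36))/9 = -2/9 + (√55 - 3204)/9 = -2/9 + (-3204 + √55)/9 = -2/9 + (-356 + √55/9) = -3206/9 + √55/9 ≈ -355.40)
L = -30367 (L = (-81 - 1*62 - 1*62²) - 1*26380 = (-81 - 62 - 1*3844) - 26380 = (-81 - 62 - 3844) - 26380 = -3987 - 26380 = -30367)
1/(n + L) = 1/((-3206/9 + √55/9) - 30367) = 1/(-276509/9 + √55/9)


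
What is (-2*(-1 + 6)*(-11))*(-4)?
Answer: -440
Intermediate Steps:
(-2*(-1 + 6)*(-11))*(-4) = (-2*5*(-11))*(-4) = -10*(-11)*(-4) = 110*(-4) = -440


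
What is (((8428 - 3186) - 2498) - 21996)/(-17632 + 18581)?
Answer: -19252/949 ≈ -20.287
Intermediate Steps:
(((8428 - 3186) - 2498) - 21996)/(-17632 + 18581) = ((5242 - 2498) - 21996)/949 = (2744 - 21996)*(1/949) = -19252*1/949 = -19252/949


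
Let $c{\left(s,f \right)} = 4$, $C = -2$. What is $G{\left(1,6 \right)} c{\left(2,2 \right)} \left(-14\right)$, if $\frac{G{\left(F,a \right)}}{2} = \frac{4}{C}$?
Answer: $224$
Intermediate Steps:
$G{\left(F,a \right)} = -4$ ($G{\left(F,a \right)} = 2 \frac{4}{-2} = 2 \cdot 4 \left(- \frac{1}{2}\right) = 2 \left(-2\right) = -4$)
$G{\left(1,6 \right)} c{\left(2,2 \right)} \left(-14\right) = \left(-4\right) 4 \left(-14\right) = \left(-16\right) \left(-14\right) = 224$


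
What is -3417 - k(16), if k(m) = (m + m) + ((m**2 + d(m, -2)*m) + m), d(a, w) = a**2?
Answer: -7817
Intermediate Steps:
k(m) = m**2 + m**3 + 3*m (k(m) = (m + m) + ((m**2 + m**2*m) + m) = 2*m + ((m**2 + m**3) + m) = 2*m + (m + m**2 + m**3) = m**2 + m**3 + 3*m)
-3417 - k(16) = -3417 - 16*(3 + 16 + 16**2) = -3417 - 16*(3 + 16 + 256) = -3417 - 16*275 = -3417 - 1*4400 = -3417 - 4400 = -7817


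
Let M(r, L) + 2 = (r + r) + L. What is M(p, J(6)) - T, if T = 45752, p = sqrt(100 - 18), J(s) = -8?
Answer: -45762 + 2*sqrt(82) ≈ -45744.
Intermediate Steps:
p = sqrt(82) ≈ 9.0554
M(r, L) = -2 + L + 2*r (M(r, L) = -2 + ((r + r) + L) = -2 + (2*r + L) = -2 + (L + 2*r) = -2 + L + 2*r)
M(p, J(6)) - T = (-2 - 8 + 2*sqrt(82)) - 1*45752 = (-10 + 2*sqrt(82)) - 45752 = -45762 + 2*sqrt(82)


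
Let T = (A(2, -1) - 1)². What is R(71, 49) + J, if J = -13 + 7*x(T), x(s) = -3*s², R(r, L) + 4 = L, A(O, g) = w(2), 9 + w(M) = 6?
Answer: -5344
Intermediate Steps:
w(M) = -3 (w(M) = -9 + 6 = -3)
A(O, g) = -3
R(r, L) = -4 + L
T = 16 (T = (-3 - 1)² = (-4)² = 16)
J = -5389 (J = -13 + 7*(-3*16²) = -13 + 7*(-3*256) = -13 + 7*(-768) = -13 - 5376 = -5389)
R(71, 49) + J = (-4 + 49) - 5389 = 45 - 5389 = -5344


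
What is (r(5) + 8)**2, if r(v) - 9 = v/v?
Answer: 324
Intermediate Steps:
r(v) = 10 (r(v) = 9 + v/v = 9 + 1 = 10)
(r(5) + 8)**2 = (10 + 8)**2 = 18**2 = 324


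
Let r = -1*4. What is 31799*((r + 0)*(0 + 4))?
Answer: -508784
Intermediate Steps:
r = -4
31799*((r + 0)*(0 + 4)) = 31799*((-4 + 0)*(0 + 4)) = 31799*(-4*4) = 31799*(-16) = -508784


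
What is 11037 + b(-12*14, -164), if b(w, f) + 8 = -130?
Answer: 10899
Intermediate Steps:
b(w, f) = -138 (b(w, f) = -8 - 130 = -138)
11037 + b(-12*14, -164) = 11037 - 138 = 10899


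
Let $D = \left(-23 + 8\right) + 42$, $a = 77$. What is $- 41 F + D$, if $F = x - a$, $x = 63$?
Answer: $601$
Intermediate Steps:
$F = -14$ ($F = 63 - 77 = -14$)
$D = 27$ ($D = -15 + 42 = 27$)
$- 41 F + D = \left(-41\right) \left(-14\right) + 27 = 574 + 27 = 601$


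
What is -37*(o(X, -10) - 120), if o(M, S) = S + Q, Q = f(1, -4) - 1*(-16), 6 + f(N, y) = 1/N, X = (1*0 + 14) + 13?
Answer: 4403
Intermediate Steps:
X = 27 (X = (0 + 14) + 13 = 14 + 13 = 27)
f(N, y) = -6 + 1/N
Q = 11 (Q = (-6 + 1/1) - 1*(-16) = (-6 + 1) + 16 = -5 + 16 = 11)
o(M, S) = 11 + S (o(M, S) = S + 11 = 11 + S)
-37*(o(X, -10) - 120) = -37*((11 - 10) - 120) = -37*(1 - 120) = -37*(-119) = 4403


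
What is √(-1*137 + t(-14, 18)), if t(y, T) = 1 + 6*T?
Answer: 2*I*√7 ≈ 5.2915*I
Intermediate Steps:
√(-1*137 + t(-14, 18)) = √(-1*137 + (1 + 6*18)) = √(-137 + (1 + 108)) = √(-137 + 109) = √(-28) = 2*I*√7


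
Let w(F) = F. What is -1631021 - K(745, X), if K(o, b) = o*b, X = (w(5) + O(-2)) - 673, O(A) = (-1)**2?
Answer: -1134106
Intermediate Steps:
O(A) = 1
X = -667 (X = (5 + 1) - 673 = 6 - 673 = -667)
K(o, b) = b*o
-1631021 - K(745, X) = -1631021 - (-667)*745 = -1631021 - 1*(-496915) = -1631021 + 496915 = -1134106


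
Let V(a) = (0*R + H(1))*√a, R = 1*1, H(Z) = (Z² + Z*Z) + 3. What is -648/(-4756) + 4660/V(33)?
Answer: 162/1189 + 932*√33/33 ≈ 162.38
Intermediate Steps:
H(Z) = 3 + 2*Z² (H(Z) = (Z² + Z²) + 3 = 2*Z² + 3 = 3 + 2*Z²)
R = 1
V(a) = 5*√a (V(a) = (0*1 + (3 + 2*1²))*√a = (0 + (3 + 2*1))*√a = (0 + (3 + 2))*√a = (0 + 5)*√a = 5*√a)
-648/(-4756) + 4660/V(33) = -648/(-4756) + 4660/((5*√33)) = -648*(-1/4756) + 4660*(√33/165) = 162/1189 + 932*√33/33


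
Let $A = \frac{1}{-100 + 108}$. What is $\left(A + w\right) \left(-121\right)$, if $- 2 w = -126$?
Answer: $- \frac{61105}{8} \approx -7638.1$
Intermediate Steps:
$w = 63$ ($w = \left(- \frac{1}{2}\right) \left(-126\right) = 63$)
$A = \frac{1}{8} \approx 0.125$
$\left(A + w\right) \left(-121\right) = \left(\frac{1}{8} + 63\right) \left(-121\right) = \frac{505}{8} \left(-121\right) = - \frac{61105}{8}$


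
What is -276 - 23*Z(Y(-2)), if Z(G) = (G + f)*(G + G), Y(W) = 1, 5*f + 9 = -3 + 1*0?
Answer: -1058/5 ≈ -211.60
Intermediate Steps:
f = -12/5 (f = -9/5 + (-3 + 1*0)/5 = -9/5 + (-3 + 0)/5 = -9/5 + (⅕)*(-3) = -9/5 - ⅗ = -12/5 ≈ -2.4000)
Z(G) = 2*G*(-12/5 + G) (Z(G) = (G - 12/5)*(G + G) = (-12/5 + G)*(2*G) = 2*G*(-12/5 + G))
-276 - 23*Z(Y(-2)) = -276 - 46*(-12 + 5*1)/5 = -276 - 46*(-12 + 5)/5 = -276 - 46*(-7)/5 = -276 - 23*(-14/5) = -276 + 322/5 = -1058/5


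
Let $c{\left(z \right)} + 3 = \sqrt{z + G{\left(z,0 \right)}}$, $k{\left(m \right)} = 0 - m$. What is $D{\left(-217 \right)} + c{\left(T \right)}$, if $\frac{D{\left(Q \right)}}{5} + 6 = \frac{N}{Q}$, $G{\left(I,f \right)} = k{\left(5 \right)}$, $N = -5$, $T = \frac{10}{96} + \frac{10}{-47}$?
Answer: $- \frac{7136}{217} + \frac{5 i \sqrt{65001}}{564} \approx -32.885 + 2.2602 i$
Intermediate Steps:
$T = - \frac{245}{2256}$ ($T = 10 \cdot \frac{1}{96} + 10 \left(- \frac{1}{47}\right) = \frac{5}{48} - \frac{10}{47} = - \frac{245}{2256} \approx -0.1086$)
$k{\left(m \right)} = - m$
$G{\left(I,f \right)} = -5$ ($G{\left(I,f \right)} = \left(-1\right) 5 = -5$)
$D{\left(Q \right)} = -30 - \frac{25}{Q}$ ($D{\left(Q \right)} = -30 + 5 \left(- \frac{5}{Q}\right) = -30 - \frac{25}{Q}$)
$c{\left(z \right)} = -3 + \sqrt{-5 + z}$ ($c{\left(z \right)} = -3 + \sqrt{z - 5} = -3 + \sqrt{-5 + z}$)
$D{\left(-217 \right)} + c{\left(T \right)} = \left(-30 - \frac{25}{-217}\right) - \left(3 - \sqrt{-5 - \frac{245}{2256}}\right) = \left(-30 - - \frac{25}{217}\right) - \left(3 - \sqrt{- \frac{11525}{2256}}\right) = \left(-30 + \frac{25}{217}\right) - \left(3 - \frac{5 i \sqrt{65001}}{564}\right) = - \frac{6485}{217} - \left(3 - \frac{5 i \sqrt{65001}}{564}\right) = - \frac{7136}{217} + \frac{5 i \sqrt{65001}}{564}$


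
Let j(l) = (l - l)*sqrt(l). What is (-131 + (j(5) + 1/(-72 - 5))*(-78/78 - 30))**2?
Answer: 101123136/5929 ≈ 17056.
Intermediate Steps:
j(l) = 0 (j(l) = 0*sqrt(l) = 0)
(-131 + (j(5) + 1/(-72 - 5))*(-78/78 - 30))**2 = (-131 + (0 + 1/(-72 - 5))*(-78/78 - 30))**2 = (-131 + (0 + 1/(-77))*(-78*1/78 - 30))**2 = (-131 + (0 - 1/77)*(-1 - 30))**2 = (-131 - 1/77*(-31))**2 = (-131 + 31/77)**2 = (-10056/77)**2 = 101123136/5929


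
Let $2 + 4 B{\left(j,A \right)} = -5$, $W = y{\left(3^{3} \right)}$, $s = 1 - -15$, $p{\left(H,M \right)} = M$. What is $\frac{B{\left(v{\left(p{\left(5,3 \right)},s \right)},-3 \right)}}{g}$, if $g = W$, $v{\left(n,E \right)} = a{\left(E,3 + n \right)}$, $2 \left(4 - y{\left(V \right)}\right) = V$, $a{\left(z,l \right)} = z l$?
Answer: $\frac{7}{38} \approx 0.18421$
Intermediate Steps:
$s = 16$ ($s = 1 + 15 = 16$)
$a{\left(z,l \right)} = l z$
$y{\left(V \right)} = 4 - \frac{V}{2}$
$W = - \frac{19}{2}$ ($W = 4 - \frac{3^{3}}{2} = 4 - \frac{27}{2} = - \frac{19}{2} \approx -9.5$)
$v{\left(n,E \right)} = E \left(3 + n\right)$ ($v{\left(n,E \right)} = \left(3 + n\right) E = E \left(3 + n\right)$)
$B{\left(j,A \right)} = - \frac{7}{4}$ ($B{\left(j,A \right)} = - \frac{1}{2} + \frac{1}{4} \left(-5\right) = - \frac{1}{2} - \frac{5}{4} = - \frac{7}{4}$)
$g = - \frac{19}{2} \approx -9.5$
$\frac{B{\left(v{\left(p{\left(5,3 \right)},s \right)},-3 \right)}}{g} = - \frac{7}{4 \left(- \frac{19}{2}\right)} = \left(- \frac{7}{4}\right) \left(- \frac{2}{19}\right) = \frac{7}{38}$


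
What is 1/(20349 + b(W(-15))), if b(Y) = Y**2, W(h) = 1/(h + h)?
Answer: 900/18314101 ≈ 4.9142e-5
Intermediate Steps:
W(h) = 1/(2*h)
1/(20349 + b(W(-15))) = 1/(20349 + ((1/2)/(-15))**2) = 1/(20349 + ((1/2)*(-1/15))**2) = 1/(20349 + (-1/30)**2) = 1/(20349 + 1/900) = 1/(18314101/900) = 900/18314101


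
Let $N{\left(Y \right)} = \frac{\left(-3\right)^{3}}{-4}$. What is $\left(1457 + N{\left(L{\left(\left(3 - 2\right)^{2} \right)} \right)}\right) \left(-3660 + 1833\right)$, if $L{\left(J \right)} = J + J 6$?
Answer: $- \frac{10697085}{4} \approx -2.6743 \cdot 10^{6}$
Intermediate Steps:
$L{\left(J \right)} = 7 J$ ($L{\left(J \right)} = J + 6 J = 7 J$)
$N{\left(Y \right)} = \frac{27}{4}$ ($N{\left(Y \right)} = \left(-27\right) \left(- \frac{1}{4}\right) = \frac{27}{4}$)
$\left(1457 + N{\left(L{\left(\left(3 - 2\right)^{2} \right)} \right)}\right) \left(-3660 + 1833\right) = \left(1457 + \frac{27}{4}\right) \left(-3660 + 1833\right) = \frac{5855}{4} \left(-1827\right) = - \frac{10697085}{4}$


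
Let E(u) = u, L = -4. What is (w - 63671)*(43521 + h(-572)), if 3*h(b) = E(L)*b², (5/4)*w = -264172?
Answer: 1620038536439/15 ≈ 1.0800e+11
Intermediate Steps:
w = -1056688/5 (w = (⅘)*(-264172) = -1056688/5 ≈ -2.1134e+5)
h(b) = -4*b²/3 (h(b) = (-4*b²)/3 = -4*b²/3)
(w - 63671)*(43521 + h(-572)) = (-1056688/5 - 63671)*(43521 - 4/3*(-572)²) = -1375043*(43521 - 4/3*327184)/5 = -1375043*(43521 - 1308736/3)/5 = -1375043/5*(-1178173/3) = 1620038536439/15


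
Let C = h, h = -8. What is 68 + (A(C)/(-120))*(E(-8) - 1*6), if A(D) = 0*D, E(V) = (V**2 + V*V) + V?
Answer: 68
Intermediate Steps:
C = -8
E(V) = V + 2*V**2 (E(V) = (V**2 + V**2) + V = 2*V**2 + V = V + 2*V**2)
A(D) = 0
68 + (A(C)/(-120))*(E(-8) - 1*6) = 68 + (0/(-120))*(-8*(1 + 2*(-8)) - 1*6) = 68 + (0*(-1/120))*(-8*(1 - 16) - 6) = 68 + 0*(-8*(-15) - 6) = 68 + 0*(120 - 6) = 68 + 0*114 = 68 + 0 = 68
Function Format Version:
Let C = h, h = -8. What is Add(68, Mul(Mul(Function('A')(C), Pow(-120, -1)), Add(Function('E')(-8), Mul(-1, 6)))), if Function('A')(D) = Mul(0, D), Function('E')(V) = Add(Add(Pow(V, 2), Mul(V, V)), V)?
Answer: 68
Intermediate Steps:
C = -8
Function('E')(V) = Add(V, Mul(2, Pow(V, 2))) (Function('E')(V) = Add(Add(Pow(V, 2), Pow(V, 2)), V) = Add(Mul(2, Pow(V, 2)), V) = Add(V, Mul(2, Pow(V, 2))))
Function('A')(D) = 0
Add(68, Mul(Mul(Function('A')(C), Pow(-120, -1)), Add(Function('E')(-8), Mul(-1, 6)))) = Add(68, Mul(Mul(0, Pow(-120, -1)), Add(Mul(-8, Add(1, Mul(2, -8))), Mul(-1, 6)))) = Add(68, Mul(Mul(0, Rational(-1, 120)), Add(Mul(-8, Add(1, -16)), -6))) = Add(68, Mul(0, Add(Mul(-8, -15), -6))) = Add(68, Mul(0, Add(120, -6))) = Add(68, Mul(0, 114)) = Add(68, 0) = 68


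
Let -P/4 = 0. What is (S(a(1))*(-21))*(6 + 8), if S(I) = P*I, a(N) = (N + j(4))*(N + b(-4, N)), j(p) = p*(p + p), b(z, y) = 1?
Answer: 0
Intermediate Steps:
P = 0 (P = -4*0 = 0)
j(p) = 2*p**2 (j(p) = p*(2*p) = 2*p**2)
a(N) = (1 + N)*(32 + N) (a(N) = (N + 2*4**2)*(N + 1) = (N + 2*16)*(1 + N) = (N + 32)*(1 + N) = (32 + N)*(1 + N) = (1 + N)*(32 + N))
S(I) = 0 (S(I) = 0*I = 0)
(S(a(1))*(-21))*(6 + 8) = (0*(-21))*(6 + 8) = 0*14 = 0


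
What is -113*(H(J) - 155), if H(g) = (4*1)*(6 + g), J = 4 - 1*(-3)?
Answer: 11639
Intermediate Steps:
J = 7 (J = 4 + 3 = 7)
H(g) = 24 + 4*g (H(g) = 4*(6 + g) = 24 + 4*g)
-113*(H(J) - 155) = -113*((24 + 4*7) - 155) = -113*((24 + 28) - 155) = -113*(52 - 155) = -113*(-103) = 11639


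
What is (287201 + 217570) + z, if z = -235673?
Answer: 269098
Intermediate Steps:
(287201 + 217570) + z = (287201 + 217570) - 235673 = 504771 - 235673 = 269098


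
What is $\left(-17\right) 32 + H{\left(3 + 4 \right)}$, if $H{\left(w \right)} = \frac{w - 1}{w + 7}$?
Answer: $- \frac{3805}{7} \approx -543.57$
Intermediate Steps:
$H{\left(w \right)} = \frac{-1 + w}{7 + w}$
$\left(-17\right) 32 + H{\left(3 + 4 \right)} = \left(-17\right) 32 + \frac{-1 + \left(3 + 4\right)}{7 + \left(3 + 4\right)} = -544 + \frac{-1 + 7}{7 + 7} = -544 + \frac{1}{14} \cdot 6 = -544 + \frac{3}{7} = - \frac{3805}{7}$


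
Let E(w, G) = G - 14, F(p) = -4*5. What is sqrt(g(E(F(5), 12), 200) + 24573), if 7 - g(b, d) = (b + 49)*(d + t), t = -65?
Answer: sqrt(18235) ≈ 135.04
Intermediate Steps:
F(p) = -20
E(w, G) = -14 + G
g(b, d) = 7 - (-65 + d)*(49 + b) (g(b, d) = 7 - (b + 49)*(d - 65) = 7 - (49 + b)*(-65 + d) = 7 - (-65 + d)*(49 + b))
sqrt(g(E(F(5), 12), 200) + 24573) = sqrt((3192 - 49*200 + 65*(-14 + 12) - 1*(-14 + 12)*200) + 24573) = sqrt((3192 - 9800 + 65*(-2) - 1*(-2)*200) + 24573) = sqrt((3192 - 9800 - 130 + 400) + 24573) = sqrt(-6338 + 24573) = sqrt(18235)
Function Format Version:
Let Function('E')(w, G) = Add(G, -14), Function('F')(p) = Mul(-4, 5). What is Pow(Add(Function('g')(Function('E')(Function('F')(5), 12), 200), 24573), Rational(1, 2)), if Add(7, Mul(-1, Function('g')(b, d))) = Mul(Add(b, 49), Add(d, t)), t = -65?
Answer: Pow(18235, Rational(1, 2)) ≈ 135.04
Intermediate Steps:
Function('F')(p) = -20
Function('E')(w, G) = Add(-14, G)
Function('g')(b, d) = Add(7, Mul(-1, Add(-65, d), Add(49, b))) (Function('g')(b, d) = Add(7, Mul(-1, Mul(Add(b, 49), Add(d, -65)))) = Add(7, Mul(-1, Mul(Add(49, b), Add(-65, d)))) = Add(7, Mul(-1, Mul(Add(-65, d), Add(49, b)))) = Add(7, Mul(-1, Add(-65, d), Add(49, b))))
Pow(Add(Function('g')(Function('E')(Function('F')(5), 12), 200), 24573), Rational(1, 2)) = Pow(Add(Add(3192, Mul(-49, 200), Mul(65, Add(-14, 12)), Mul(-1, Add(-14, 12), 200)), 24573), Rational(1, 2)) = Pow(Add(Add(3192, -9800, Mul(65, -2), Mul(-1, -2, 200)), 24573), Rational(1, 2)) = Pow(Add(Add(3192, -9800, -130, 400), 24573), Rational(1, 2)) = Pow(Add(-6338, 24573), Rational(1, 2)) = Pow(18235, Rational(1, 2))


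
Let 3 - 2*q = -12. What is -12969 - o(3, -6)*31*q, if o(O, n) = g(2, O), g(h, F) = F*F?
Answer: -30123/2 ≈ -15062.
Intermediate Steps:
g(h, F) = F²
o(O, n) = O²
q = 15/2 (q = 3/2 - ½*(-12) = 3/2 + 6 = 15/2 ≈ 7.5000)
-12969 - o(3, -6)*31*q = -12969 - 3²*31*15/2 = -12969 - 9*31*15/2 = -12969 - 279*15/2 = -12969 - 1*4185/2 = -12969 - 4185/2 = -30123/2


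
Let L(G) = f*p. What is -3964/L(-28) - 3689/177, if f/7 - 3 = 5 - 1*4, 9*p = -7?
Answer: 1397902/8673 ≈ 161.18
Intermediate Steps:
p = -7/9 (p = (1/9)*(-7) = -7/9 ≈ -0.77778)
f = 28 (f = 21 + 7*(5 - 1*4) = 21 + 7*(5 - 4) = 21 + 7*1 = 21 + 7 = 28)
L(G) = -196/9 (L(G) = 28*(-7/9) = -196/9)
-3964/L(-28) - 3689/177 = -3964/(-196/9) - 3689/177 = -3964*(-9/196) - 3689*1/177 = 8919/49 - 3689/177 = 1397902/8673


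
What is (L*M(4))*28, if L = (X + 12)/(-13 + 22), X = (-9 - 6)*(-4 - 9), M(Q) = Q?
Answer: 2576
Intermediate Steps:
X = 195 (X = -15*(-13) = 195)
L = 23 (L = (195 + 12)/(-13 + 22) = 207/9 = 207*(⅑) = 23)
(L*M(4))*28 = (23*4)*28 = 92*28 = 2576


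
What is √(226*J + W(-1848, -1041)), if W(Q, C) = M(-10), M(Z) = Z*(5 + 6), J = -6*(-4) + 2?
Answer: 31*√6 ≈ 75.934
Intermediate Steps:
J = 26 (J = 24 + 2 = 26)
M(Z) = 11*Z (M(Z) = Z*11 = 11*Z)
W(Q, C) = -110 (W(Q, C) = 11*(-10) = -110)
√(226*J + W(-1848, -1041)) = √(226*26 - 110) = √(5876 - 110) = √5766 = 31*√6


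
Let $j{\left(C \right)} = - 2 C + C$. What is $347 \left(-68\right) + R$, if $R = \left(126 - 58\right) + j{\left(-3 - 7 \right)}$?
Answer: $-23518$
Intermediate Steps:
$j{\left(C \right)} = - C$
$R = 78$ ($R = \left(126 - 58\right) - \left(-3 - 7\right) = 68 - \left(-3 - 7\right) = 68 - -10 = 68 + 10 = 78$)
$347 \left(-68\right) + R = 347 \left(-68\right) + 78 = -23596 + 78 = -23518$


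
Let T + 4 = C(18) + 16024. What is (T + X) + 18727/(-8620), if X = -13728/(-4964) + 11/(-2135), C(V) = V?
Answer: 73261034973887/4567798340 ≈ 16039.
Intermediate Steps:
X = 7313669/2649535 (X = -13728*(-1/4964) + 11*(-1/2135) = 3432/1241 - 11/2135 = 7313669/2649535 ≈ 2.7604)
T = 16038 (T = -4 + (18 + 16024) = -4 + 16042 = 16038)
(T + X) + 18727/(-8620) = (16038 + 7313669/2649535) + 18727/(-8620) = 42500555999/2649535 + 18727*(-1/8620) = 42500555999/2649535 - 18727/8620 = 73261034973887/4567798340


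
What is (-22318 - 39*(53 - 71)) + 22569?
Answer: 953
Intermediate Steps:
(-22318 - 39*(53 - 71)) + 22569 = (-22318 - 39*(-18)) + 22569 = (-22318 + 702) + 22569 = -21616 + 22569 = 953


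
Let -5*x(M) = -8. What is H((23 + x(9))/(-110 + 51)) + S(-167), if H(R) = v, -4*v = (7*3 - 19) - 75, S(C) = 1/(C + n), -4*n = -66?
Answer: 21965/1204 ≈ 18.243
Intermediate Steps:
n = 33/2 (n = -¼*(-66) = 33/2 ≈ 16.500)
x(M) = 8/5 (x(M) = -⅕*(-8) = 8/5)
S(C) = 1/(33/2 + C) (S(C) = 1/(C + 33/2) = 1/(33/2 + C))
v = 73/4 (v = -((7*3 - 19) - 75)/4 = -((21 - 19) - 75)/4 = -(2 - 75)/4 = -¼*(-73) = 73/4 ≈ 18.250)
H(R) = 73/4
H((23 + x(9))/(-110 + 51)) + S(-167) = 73/4 + 2/(33 + 2*(-167)) = 73/4 + 2/(33 - 334) = 73/4 + 2/(-301) = 73/4 + 2*(-1/301) = 73/4 - 2/301 = 21965/1204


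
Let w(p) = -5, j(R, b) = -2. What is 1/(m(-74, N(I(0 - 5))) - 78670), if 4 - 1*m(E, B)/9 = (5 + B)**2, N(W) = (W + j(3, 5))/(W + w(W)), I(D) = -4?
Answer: -1/78923 ≈ -1.2671e-5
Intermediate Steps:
N(W) = (-2 + W)/(-5 + W) (N(W) = (W - 2)/(W - 5) = (-2 + W)/(-5 + W))
m(E, B) = 36 - 9*(5 + B)**2
1/(m(-74, N(I(0 - 5))) - 78670) = 1/((36 - 9*(5 + (-2 - 4)/(-5 - 4))**2) - 78670) = 1/((36 - 9*(5 - 6/(-9))**2) - 78670) = 1/((36 - 9*(5 - 1/9*(-6))**2) - 78670) = 1/((36 - 9*(5 + 2/3)**2) - 78670) = 1/((36 - 9*(17/3)**2) - 78670) = 1/((36 - 9*289/9) - 78670) = 1/((36 - 289) - 78670) = 1/(-253 - 78670) = 1/(-78923) = -1/78923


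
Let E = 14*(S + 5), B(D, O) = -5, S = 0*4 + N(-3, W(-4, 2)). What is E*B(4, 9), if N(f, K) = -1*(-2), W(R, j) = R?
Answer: -490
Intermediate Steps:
N(f, K) = 2
S = 2 (S = 0*4 + 2 = 0 + 2 = 2)
E = 98 (E = 14*(2 + 5) = 14*7 = 98)
E*B(4, 9) = 98*(-5) = -490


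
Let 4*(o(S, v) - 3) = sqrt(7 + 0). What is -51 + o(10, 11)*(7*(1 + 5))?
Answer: 75 + 21*sqrt(7)/2 ≈ 102.78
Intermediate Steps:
o(S, v) = 3 + sqrt(7)/4 (o(S, v) = 3 + sqrt(7 + 0)/4 = 3 + sqrt(7)/4)
-51 + o(10, 11)*(7*(1 + 5)) = -51 + (3 + sqrt(7)/4)*(7*(1 + 5)) = -51 + (3 + sqrt(7)/4)*(7*6) = -51 + (3 + sqrt(7)/4)*42 = -51 + (126 + 21*sqrt(7)/2) = 75 + 21*sqrt(7)/2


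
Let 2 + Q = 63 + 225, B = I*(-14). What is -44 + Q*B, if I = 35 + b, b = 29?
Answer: -256300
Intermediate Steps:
I = 64 (I = 35 + 29 = 64)
B = -896 (B = 64*(-14) = -896)
Q = 286 (Q = -2 + (63 + 225) = -2 + 288 = 286)
-44 + Q*B = -44 + 286*(-896) = -44 - 256256 = -256300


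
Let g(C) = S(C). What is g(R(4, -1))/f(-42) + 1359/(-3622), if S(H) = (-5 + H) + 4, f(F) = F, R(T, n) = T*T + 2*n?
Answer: -26041/38031 ≈ -0.68473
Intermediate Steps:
R(T, n) = T² + 2*n
S(H) = -1 + H
g(C) = -1 + C
g(R(4, -1))/f(-42) + 1359/(-3622) = (-1 + (4² + 2*(-1)))/(-42) + 1359/(-3622) = (-1 + (16 - 2))*(-1/42) + 1359*(-1/3622) = (-1 + 14)*(-1/42) - 1359/3622 = 13*(-1/42) - 1359/3622 = -13/42 - 1359/3622 = -26041/38031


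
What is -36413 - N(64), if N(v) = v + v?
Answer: -36541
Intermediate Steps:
N(v) = 2*v
-36413 - N(64) = -36413 - 2*64 = -36413 - 1*128 = -36413 - 128 = -36541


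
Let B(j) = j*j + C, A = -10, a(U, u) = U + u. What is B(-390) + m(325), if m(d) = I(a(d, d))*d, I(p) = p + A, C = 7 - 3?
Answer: 360104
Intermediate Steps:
C = 4
I(p) = -10 + p (I(p) = p - 10 = -10 + p)
B(j) = 4 + j**2 (B(j) = j*j + 4 = j**2 + 4 = 4 + j**2)
m(d) = d*(-10 + 2*d) (m(d) = (-10 + (d + d))*d = (-10 + 2*d)*d = d*(-10 + 2*d))
B(-390) + m(325) = (4 + (-390)**2) + 2*325*(-5 + 325) = (4 + 152100) + 2*325*320 = 152104 + 208000 = 360104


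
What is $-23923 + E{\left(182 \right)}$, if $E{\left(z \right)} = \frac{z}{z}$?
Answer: $-23922$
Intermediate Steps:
$E{\left(z \right)} = 1$
$-23923 + E{\left(182 \right)} = -23923 + 1 = -23922$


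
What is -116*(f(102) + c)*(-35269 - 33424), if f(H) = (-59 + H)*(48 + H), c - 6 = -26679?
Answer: -161144710524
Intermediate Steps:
c = -26673 (c = 6 - 26679 = -26673)
-116*(f(102) + c)*(-35269 - 33424) = -116*((-2832 + 102² - 11*102) - 26673)*(-35269 - 33424) = -116*((-2832 + 10404 - 1122) - 26673)*(-68693) = -116*(6450 - 26673)*(-68693) = -(-2345868)*(-68693) = -116*1389178539 = -161144710524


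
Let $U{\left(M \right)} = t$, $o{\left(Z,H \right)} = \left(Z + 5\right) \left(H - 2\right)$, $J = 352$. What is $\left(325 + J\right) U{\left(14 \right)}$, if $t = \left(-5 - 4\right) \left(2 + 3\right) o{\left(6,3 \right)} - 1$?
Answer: $-335792$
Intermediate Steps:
$o{\left(Z,H \right)} = \left(-2 + H\right) \left(5 + Z\right)$ ($o{\left(Z,H \right)} = \left(5 + Z\right) \left(-2 + H\right) = \left(-2 + H\right) \left(5 + Z\right)$)
$t = -496$ ($t = \left(-5 - 4\right) \left(2 + 3\right) \left(-10 - 12 + 5 \cdot 3 + 3 \cdot 6\right) - 1 = \left(-9\right) 5 \left(-10 - 12 + 15 + 18\right) - 1 = \left(-45\right) 11 - 1 = -495 - 1 = -496$)
$U{\left(M \right)} = -496$
$\left(325 + J\right) U{\left(14 \right)} = \left(325 + 352\right) \left(-496\right) = 677 \left(-496\right) = -335792$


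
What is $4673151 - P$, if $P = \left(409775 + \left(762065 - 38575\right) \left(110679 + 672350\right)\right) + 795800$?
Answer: $-566510183634$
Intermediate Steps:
$P = 566514856785$ ($P = \left(409775 + 723490 \cdot 783029\right) + 795800 = \left(409775 + 566513651210\right) + 795800 = 566514060985 + 795800 = 566514856785$)
$4673151 - P = 4673151 - 566514856785 = -566510183634$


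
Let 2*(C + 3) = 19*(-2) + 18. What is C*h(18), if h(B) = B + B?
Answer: -468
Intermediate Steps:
h(B) = 2*B
C = -13 (C = -3 + (19*(-2) + 18)/2 = -3 + (-38 + 18)/2 = -3 + (½)*(-20) = -3 - 10 = -13)
C*h(18) = -26*18 = -13*36 = -468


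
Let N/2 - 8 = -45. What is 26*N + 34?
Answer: -1890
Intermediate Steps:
N = -74 (N = 16 + 2*(-45) = 16 - 90 = -74)
26*N + 34 = 26*(-74) + 34 = -1924 + 34 = -1890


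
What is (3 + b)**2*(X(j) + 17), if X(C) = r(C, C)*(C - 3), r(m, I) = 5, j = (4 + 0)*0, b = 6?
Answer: 162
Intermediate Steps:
j = 0 (j = 4*0 = 0)
X(C) = -15 + 5*C (X(C) = 5*(C - 3) = 5*(-3 + C) = -15 + 5*C)
(3 + b)**2*(X(j) + 17) = (3 + 6)**2*((-15 + 5*0) + 17) = 9**2*((-15 + 0) + 17) = 81*(-15 + 17) = 81*2 = 162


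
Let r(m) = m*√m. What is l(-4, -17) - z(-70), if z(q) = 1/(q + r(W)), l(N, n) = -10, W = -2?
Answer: -10 + 1/(70 + 2*I*√2) ≈ -9.9857 - 0.00057629*I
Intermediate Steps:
r(m) = m^(3/2)
z(q) = 1/(q - 2*I*√2) (z(q) = 1/(q + (-2)^(3/2)) = 1/(q - 2*I*√2))
l(-4, -17) - z(-70) = -10 - 1/(-70 - 2*I*√2)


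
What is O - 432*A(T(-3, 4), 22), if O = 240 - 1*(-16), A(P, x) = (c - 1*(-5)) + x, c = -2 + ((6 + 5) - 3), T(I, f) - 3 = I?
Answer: -14000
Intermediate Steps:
T(I, f) = 3 + I
c = 6 (c = -2 + (11 - 3) = -2 + 8 = 6)
A(P, x) = 11 + x (A(P, x) = (6 - 1*(-5)) + x = (6 + 5) + x = 11 + x)
O = 256 (O = 240 + 16 = 256)
O - 432*A(T(-3, 4), 22) = 256 - 432*(11 + 22) = 256 - 432*33 = 256 - 14256 = -14000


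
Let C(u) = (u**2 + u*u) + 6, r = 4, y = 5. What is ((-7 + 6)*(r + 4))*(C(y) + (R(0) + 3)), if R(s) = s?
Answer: -472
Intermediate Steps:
C(u) = 6 + 2*u**2 (C(u) = (u**2 + u**2) + 6 = 2*u**2 + 6 = 6 + 2*u**2)
((-7 + 6)*(r + 4))*(C(y) + (R(0) + 3)) = ((-7 + 6)*(4 + 4))*((6 + 2*5**2) + (0 + 3)) = (-1*8)*((6 + 2*25) + 3) = -8*((6 + 50) + 3) = -8*(56 + 3) = -8*59 = -472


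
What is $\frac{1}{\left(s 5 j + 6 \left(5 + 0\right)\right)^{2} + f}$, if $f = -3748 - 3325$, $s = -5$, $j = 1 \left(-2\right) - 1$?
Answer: $\frac{1}{3952} \approx 0.00025304$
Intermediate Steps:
$j = -3$ ($j = -2 - 1 = -3$)
$f = -7073$
$\frac{1}{\left(s 5 j + 6 \left(5 + 0\right)\right)^{2} + f} = \frac{1}{\left(\left(-5\right) 5 \left(-3\right) + 6 \left(5 + 0\right)\right)^{2} - 7073} = \frac{1}{\left(\left(-25\right) \left(-3\right) + 6 \cdot 5\right)^{2} - 7073} = \frac{1}{\left(75 + 30\right)^{2} - 7073} = \frac{1}{105^{2} - 7073} = \frac{1}{11025 - 7073} = \frac{1}{3952}$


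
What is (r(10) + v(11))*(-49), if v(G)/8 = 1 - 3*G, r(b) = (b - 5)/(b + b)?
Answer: 50127/4 ≈ 12532.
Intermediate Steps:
r(b) = (-5 + b)/(2*b) (r(b) = (-5 + b)/((2*b)) = (-5 + b)*(1/(2*b)) = (-5 + b)/(2*b))
v(G) = 8 - 24*G (v(G) = 8*(1 - 3*G) = 8 - 24*G)
(r(10) + v(11))*(-49) = ((1/2)*(-5 + 10)/10 + (8 - 24*11))*(-49) = ((1/2)*(1/10)*5 + (8 - 264))*(-49) = (1/4 - 256)*(-49) = -1023/4*(-49) = 50127/4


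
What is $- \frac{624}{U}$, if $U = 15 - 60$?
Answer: $\frac{208}{15} \approx 13.867$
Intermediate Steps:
$U = -45$
$- \frac{624}{U} = - \frac{624}{-45} = \left(-624\right) \left(- \frac{1}{45}\right) = \frac{208}{15}$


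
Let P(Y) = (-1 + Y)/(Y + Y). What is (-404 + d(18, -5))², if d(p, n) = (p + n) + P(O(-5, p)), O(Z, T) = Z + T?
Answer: 25775929/169 ≈ 1.5252e+5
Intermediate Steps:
O(Z, T) = T + Z
P(Y) = (-1 + Y)/(2*Y) (P(Y) = (-1 + Y)/((2*Y)) = (-1 + Y)*(1/(2*Y)) = (-1 + Y)/(2*Y))
d(p, n) = n + p + (-6 + p)/(2*(-5 + p)) (d(p, n) = (p + n) + (-1 + (p - 5))/(2*(p - 5)) = (n + p) + (-1 + (-5 + p))/(2*(-5 + p)) = (n + p) + (-6 + p)/(2*(-5 + p)) = n + p + (-6 + p)/(2*(-5 + p)))
(-404 + d(18, -5))² = (-404 + (-3 + (½)*18 + (-5 + 18)*(-5 + 18))/(-5 + 18))² = (-404 + (-3 + 9 + 13*13)/13)² = (-404 + (-3 + 9 + 169)/13)² = (-404 + (1/13)*175)² = (-404 + 175/13)² = (-5077/13)² = 25775929/169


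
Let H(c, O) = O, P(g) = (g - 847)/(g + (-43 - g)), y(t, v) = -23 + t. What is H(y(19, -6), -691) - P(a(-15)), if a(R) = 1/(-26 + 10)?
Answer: -488961/688 ≈ -710.70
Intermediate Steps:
a(R) = -1/16 (a(R) = 1/(-16) = -1/16)
P(g) = 847/43 - g/43 (P(g) = (-847 + g)/(-43) = (-847 + g)*(-1/43) = 847/43 - g/43)
H(y(19, -6), -691) - P(a(-15)) = -691 - (847/43 - 1/43*(-1/16)) = -691 - (847/43 + 1/688) = -691 - 1*13553/688 = -691 - 13553/688 = -488961/688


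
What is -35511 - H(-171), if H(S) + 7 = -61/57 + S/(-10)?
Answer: -20246417/570 ≈ -35520.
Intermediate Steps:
H(S) = -460/57 - S/10 (H(S) = -7 + (-61/57 + S/(-10)) = -7 + (-61*1/57 + S*(-1/10)) = -7 + (-61/57 - S/10) = -460/57 - S/10)
-35511 - H(-171) = -35511 - (-460/57 - 1/10*(-171)) = -35511 - (-460/57 + 171/10) = -35511 - 1*5147/570 = -35511 - 5147/570 = -20246417/570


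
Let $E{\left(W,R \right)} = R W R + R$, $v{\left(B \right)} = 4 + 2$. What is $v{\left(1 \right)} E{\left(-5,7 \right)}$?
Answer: $-1428$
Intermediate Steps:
$v{\left(B \right)} = 6$
$E{\left(W,R \right)} = R + W R^{2}$ ($E{\left(W,R \right)} = W R^{2} + R = R + W R^{2}$)
$v{\left(1 \right)} E{\left(-5,7 \right)} = 6 \cdot 7 \left(1 + 7 \left(-5\right)\right) = 6 \cdot 7 \left(1 - 35\right) = 6 \cdot 7 \left(-34\right) = 6 \left(-238\right) = -1428$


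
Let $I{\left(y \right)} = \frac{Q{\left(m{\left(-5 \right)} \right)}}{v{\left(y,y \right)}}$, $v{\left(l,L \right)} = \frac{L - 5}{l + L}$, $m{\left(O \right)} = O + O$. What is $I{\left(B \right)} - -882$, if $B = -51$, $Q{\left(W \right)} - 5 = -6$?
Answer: $\frac{24645}{28} \approx 880.18$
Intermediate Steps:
$m{\left(O \right)} = 2 O$
$Q{\left(W \right)} = -1$ ($Q{\left(W \right)} = 5 - 6 = -1$)
$v{\left(l,L \right)} = \frac{-5 + L}{L + l}$
$I{\left(y \right)} = - \frac{2 y}{-5 + y}$ ($I{\left(y \right)} = - \frac{1}{\frac{1}{y + y} \left(-5 + y\right)} = - \frac{1}{\frac{1}{2 y} \left(-5 + y\right)} = - \frac{1}{\frac{1}{2} \frac{1}{y} \left(-5 + y\right)} = - \frac{2 y}{-5 + y}$)
$I{\left(B \right)} - -882 = \left(-2\right) \left(-51\right) \frac{1}{-5 - 51} - -882 = \left(-2\right) \left(-51\right) \frac{1}{-56} + 882 = \left(-2\right) \left(-51\right) \left(- \frac{1}{56}\right) + 882 = - \frac{51}{28} + 882 = \frac{24645}{28}$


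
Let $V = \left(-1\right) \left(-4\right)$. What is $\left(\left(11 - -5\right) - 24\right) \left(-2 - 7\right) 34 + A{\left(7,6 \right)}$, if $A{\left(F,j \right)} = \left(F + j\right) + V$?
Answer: $2465$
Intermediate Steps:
$V = 4$
$A{\left(F,j \right)} = 4 + F + j$ ($A{\left(F,j \right)} = \left(F + j\right) + 4 = 4 + F + j$)
$\left(\left(11 - -5\right) - 24\right) \left(-2 - 7\right) 34 + A{\left(7,6 \right)} = \left(\left(11 - -5\right) - 24\right) \left(-2 - 7\right) 34 + \left(4 + 7 + 6\right) = \left(\left(11 + 5\right) - 24\right) \left(-9\right) 34 + 17 = \left(16 - 24\right) \left(-9\right) 34 + 17 = \left(-8\right) \left(-9\right) 34 + 17 = 72 \cdot 34 + 17 = 2448 + 17 = 2465$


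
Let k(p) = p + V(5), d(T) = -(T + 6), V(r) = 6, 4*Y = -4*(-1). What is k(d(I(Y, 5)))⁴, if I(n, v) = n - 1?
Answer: 0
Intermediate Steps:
Y = 1 (Y = (-4*(-1))/4 = (¼)*4 = 1)
I(n, v) = -1 + n
d(T) = -6 - T (d(T) = -(6 + T) = -6 - T)
k(p) = 6 + p (k(p) = p + 6 = 6 + p)
k(d(I(Y, 5)))⁴ = (6 + (-6 - (-1 + 1)))⁴ = (6 + (-6 - 1*0))⁴ = (6 + (-6 + 0))⁴ = (6 - 6)⁴ = 0⁴ = 0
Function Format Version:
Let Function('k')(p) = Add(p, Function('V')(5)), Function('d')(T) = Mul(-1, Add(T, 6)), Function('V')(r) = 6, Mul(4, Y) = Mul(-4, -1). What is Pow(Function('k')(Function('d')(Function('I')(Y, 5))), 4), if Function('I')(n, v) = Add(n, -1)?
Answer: 0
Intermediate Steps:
Y = 1 (Y = Mul(Rational(1, 4), Mul(-4, -1)) = Mul(Rational(1, 4), 4) = 1)
Function('I')(n, v) = Add(-1, n)
Function('d')(T) = Add(-6, Mul(-1, T)) (Function('d')(T) = Mul(-1, Add(6, T)) = Add(-6, Mul(-1, T)))
Function('k')(p) = Add(6, p) (Function('k')(p) = Add(p, 6) = Add(6, p))
Pow(Function('k')(Function('d')(Function('I')(Y, 5))), 4) = Pow(Add(6, Add(-6, Mul(-1, Add(-1, 1)))), 4) = Pow(Add(6, Add(-6, Mul(-1, 0))), 4) = Pow(Add(6, Add(-6, 0)), 4) = Pow(Add(6, -6), 4) = Pow(0, 4) = 0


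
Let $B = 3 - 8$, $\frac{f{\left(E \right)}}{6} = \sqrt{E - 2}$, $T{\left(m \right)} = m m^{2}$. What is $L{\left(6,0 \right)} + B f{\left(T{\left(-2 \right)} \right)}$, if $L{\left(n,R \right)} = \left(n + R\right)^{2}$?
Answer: $36 - 30 i \sqrt{10} \approx 36.0 - 94.868 i$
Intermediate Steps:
$T{\left(m \right)} = m^{3}$
$L{\left(n,R \right)} = \left(R + n\right)^{2}$
$f{\left(E \right)} = 6 \sqrt{-2 + E}$ ($f{\left(E \right)} = 6 \sqrt{E - 2} = 6 \sqrt{-2 + E}$)
$B = -5$ ($B = 3 - 8 = -5$)
$L{\left(6,0 \right)} + B f{\left(T{\left(-2 \right)} \right)} = \left(0 + 6\right)^{2} - 5 \cdot 6 \sqrt{-2 + \left(-2\right)^{3}} = 6^{2} - 5 \cdot 6 \sqrt{-2 - 8} = 36 - 5 \cdot 6 \sqrt{-10} = 36 - 5 \cdot 6 i \sqrt{10} = 36 - 30 i \sqrt{10}$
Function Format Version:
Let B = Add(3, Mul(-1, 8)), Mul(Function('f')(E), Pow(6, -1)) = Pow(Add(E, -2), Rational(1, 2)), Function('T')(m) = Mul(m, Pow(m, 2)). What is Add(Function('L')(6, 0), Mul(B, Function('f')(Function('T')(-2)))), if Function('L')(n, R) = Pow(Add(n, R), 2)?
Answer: Add(36, Mul(-30, I, Pow(10, Rational(1, 2)))) ≈ Add(36.000, Mul(-94.868, I))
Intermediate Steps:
Function('T')(m) = Pow(m, 3)
Function('L')(n, R) = Pow(Add(R, n), 2)
Function('f')(E) = Mul(6, Pow(Add(-2, E), Rational(1, 2))) (Function('f')(E) = Mul(6, Pow(Add(E, -2), Rational(1, 2))) = Mul(6, Pow(Add(-2, E), Rational(1, 2))))
B = -5 (B = Add(3, -8) = -5)
Add(Function('L')(6, 0), Mul(B, Function('f')(Function('T')(-2)))) = Add(Pow(Add(0, 6), 2), Mul(-5, Mul(6, Pow(Add(-2, Pow(-2, 3)), Rational(1, 2))))) = Add(Pow(6, 2), Mul(-5, Mul(6, Pow(Add(-2, -8), Rational(1, 2))))) = Add(36, Mul(-5, Mul(6, Pow(-10, Rational(1, 2))))) = Add(36, Mul(-5, Mul(6, Mul(I, Pow(10, Rational(1, 2)))))) = Add(36, Mul(-5, Mul(6, I, Pow(10, Rational(1, 2))))) = Add(36, Mul(-30, I, Pow(10, Rational(1, 2))))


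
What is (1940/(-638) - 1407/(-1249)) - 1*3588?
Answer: -1430333125/398431 ≈ -3589.9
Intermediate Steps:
(1940/(-638) - 1407/(-1249)) - 1*3588 = (1940*(-1/638) - 1407*(-1/1249)) - 3588 = (-970/319 + 1407/1249) - 3588 = -762697/398431 - 3588 = -1430333125/398431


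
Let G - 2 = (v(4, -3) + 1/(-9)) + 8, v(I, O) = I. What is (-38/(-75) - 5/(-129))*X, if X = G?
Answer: 8795/1161 ≈ 7.5754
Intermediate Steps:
G = 125/9 (G = 2 + ((4 + 1/(-9)) + 8) = 2 + ((4 - ⅑) + 8) = 2 + (35/9 + 8) = 2 + 107/9 = 125/9 ≈ 13.889)
X = 125/9 ≈ 13.889
(-38/(-75) - 5/(-129))*X = (-38/(-75) - 5/(-129))*(125/9) = (-38*(-1/75) - 5*(-1/129))*(125/9) = (38/75 + 5/129)*(125/9) = (1759/3225)*(125/9) = 8795/1161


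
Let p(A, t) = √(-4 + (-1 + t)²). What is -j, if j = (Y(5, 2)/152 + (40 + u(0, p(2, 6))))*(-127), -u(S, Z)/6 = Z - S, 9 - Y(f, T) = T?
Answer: 773049/152 - 762*√21 ≈ 1593.9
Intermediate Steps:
Y(f, T) = 9 - T
u(S, Z) = -6*Z + 6*S (u(S, Z) = -6*(Z - S) = -6*Z + 6*S)
j = -773049/152 + 762*√21 (j = ((9 - 1*2)/152 + (40 + (-6*√(-4 + (-1 + 6)²) + 6*0)))*(-127) = ((9 - 2)*(1/152) + (40 + (-6*√(-4 + 5²) + 0)))*(-127) = (7*(1/152) + (40 + (-6*√(-4 + 25) + 0)))*(-127) = (7/152 + (40 + (-6*√21 + 0)))*(-127) = (7/152 + (40 - 6*√21))*(-127) = (6087/152 - 6*√21)*(-127) = -773049/152 + 762*√21 ≈ -1593.9)
-j = -(-773049/152 + 762*√21) = 773049/152 - 762*√21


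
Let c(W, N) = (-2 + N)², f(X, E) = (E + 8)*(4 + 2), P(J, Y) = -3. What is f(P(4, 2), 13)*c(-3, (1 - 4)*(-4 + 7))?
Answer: 15246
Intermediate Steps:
f(X, E) = 48 + 6*E (f(X, E) = (8 + E)*6 = 48 + 6*E)
f(P(4, 2), 13)*c(-3, (1 - 4)*(-4 + 7)) = (48 + 6*13)*(-2 + (1 - 4)*(-4 + 7))² = (48 + 78)*(-2 - 3*3)² = 126*(-2 - 9)² = 126*(-11)² = 126*121 = 15246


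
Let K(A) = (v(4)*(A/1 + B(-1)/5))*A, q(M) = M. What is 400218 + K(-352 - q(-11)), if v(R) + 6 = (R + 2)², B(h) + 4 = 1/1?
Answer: 3894786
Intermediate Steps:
B(h) = -3 (B(h) = -4 + 1/1 = -4 + 1 = -3)
v(R) = -6 + (2 + R)² (v(R) = -6 + (R + 2)² = -6 + (2 + R)²)
K(A) = A*(-18 + 30*A) (K(A) = ((-6 + (2 + 4)²)*(A/1 - 3/5))*A = ((-6 + 6²)*(A*1 - 3*⅕))*A = ((-6 + 36)*(A - ⅗))*A = (30*(-⅗ + A))*A = (-18 + 30*A)*A = A*(-18 + 30*A))
400218 + K(-352 - q(-11)) = 400218 + 6*(-352 - 1*(-11))*(-3 + 5*(-352 - 1*(-11))) = 400218 + 6*(-352 + 11)*(-3 + 5*(-352 + 11)) = 400218 + 6*(-341)*(-3 + 5*(-341)) = 400218 + 6*(-341)*(-3 - 1705) = 400218 + 6*(-341)*(-1708) = 400218 + 3494568 = 3894786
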